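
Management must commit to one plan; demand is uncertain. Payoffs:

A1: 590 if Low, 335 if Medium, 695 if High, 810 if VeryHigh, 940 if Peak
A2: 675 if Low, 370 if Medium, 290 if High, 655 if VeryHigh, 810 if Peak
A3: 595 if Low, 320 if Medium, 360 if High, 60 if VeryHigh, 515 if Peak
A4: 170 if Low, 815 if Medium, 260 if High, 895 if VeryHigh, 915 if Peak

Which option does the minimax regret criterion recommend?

A2

Column bests: Low=675, Medium=815, High=695, VeryHigh=895, Peak=940.
A1 regrets: 85, 480, 0, 85, 0 → max 480
A2 regrets: 0, 445, 405, 240, 130 → max 445
A3 regrets: 80, 495, 335, 835, 425 → max 835
A4 regrets: 505, 0, 435, 0, 25 → max 505
Smallest max regret = 445 → A2.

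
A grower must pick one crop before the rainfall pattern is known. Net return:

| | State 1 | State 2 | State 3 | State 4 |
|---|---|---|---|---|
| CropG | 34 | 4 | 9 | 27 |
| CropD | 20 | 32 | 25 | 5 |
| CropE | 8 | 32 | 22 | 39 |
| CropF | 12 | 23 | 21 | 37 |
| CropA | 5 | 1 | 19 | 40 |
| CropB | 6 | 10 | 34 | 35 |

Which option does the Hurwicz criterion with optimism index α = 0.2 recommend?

CropF

CropG: 0.2·34 + 0.8·4 = 10
CropD: 0.2·32 + 0.8·5 = 10.4
CropE: 0.2·39 + 0.8·8 = 14.2
CropF: 0.2·37 + 0.8·12 = 17
CropA: 0.2·40 + 0.8·1 = 8.8
CropB: 0.2·35 + 0.8·6 = 11.8
Highest Hurwicz score = 17 → CropF.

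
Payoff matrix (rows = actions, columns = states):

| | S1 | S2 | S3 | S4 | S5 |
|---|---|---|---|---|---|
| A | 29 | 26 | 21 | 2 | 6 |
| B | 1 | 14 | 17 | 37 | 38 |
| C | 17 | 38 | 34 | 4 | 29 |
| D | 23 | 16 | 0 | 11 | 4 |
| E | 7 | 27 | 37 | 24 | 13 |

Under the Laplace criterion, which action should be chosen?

Row averages: A=16.8, B=21.4, C=24.4, D=10.8, E=21.6
Highest average = 24.4 → C.

C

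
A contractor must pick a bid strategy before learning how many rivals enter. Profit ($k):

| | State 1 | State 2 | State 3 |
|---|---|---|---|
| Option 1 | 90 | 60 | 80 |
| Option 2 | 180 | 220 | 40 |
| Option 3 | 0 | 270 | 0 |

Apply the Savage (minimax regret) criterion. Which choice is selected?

Option 2

Column bests: State 1=180, State 2=270, State 3=80.
Option 1 regrets: 90, 210, 0 → max 210
Option 2 regrets: 0, 50, 40 → max 50
Option 3 regrets: 180, 0, 80 → max 180
Smallest max regret = 50 → Option 2.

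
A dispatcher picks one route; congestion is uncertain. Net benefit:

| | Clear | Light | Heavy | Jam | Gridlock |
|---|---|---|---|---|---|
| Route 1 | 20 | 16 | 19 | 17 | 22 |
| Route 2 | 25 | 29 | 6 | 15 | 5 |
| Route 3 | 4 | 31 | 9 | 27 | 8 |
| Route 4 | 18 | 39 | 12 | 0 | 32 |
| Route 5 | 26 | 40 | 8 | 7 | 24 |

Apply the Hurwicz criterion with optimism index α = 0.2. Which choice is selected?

Route 1

Route 1: 0.2·22 + 0.8·16 = 17.2
Route 2: 0.2·29 + 0.8·5 = 9.8
Route 3: 0.2·31 + 0.8·4 = 9.4
Route 4: 0.2·39 + 0.8·0 = 7.8
Route 5: 0.2·40 + 0.8·7 = 13.6
Highest Hurwicz score = 17.2 → Route 1.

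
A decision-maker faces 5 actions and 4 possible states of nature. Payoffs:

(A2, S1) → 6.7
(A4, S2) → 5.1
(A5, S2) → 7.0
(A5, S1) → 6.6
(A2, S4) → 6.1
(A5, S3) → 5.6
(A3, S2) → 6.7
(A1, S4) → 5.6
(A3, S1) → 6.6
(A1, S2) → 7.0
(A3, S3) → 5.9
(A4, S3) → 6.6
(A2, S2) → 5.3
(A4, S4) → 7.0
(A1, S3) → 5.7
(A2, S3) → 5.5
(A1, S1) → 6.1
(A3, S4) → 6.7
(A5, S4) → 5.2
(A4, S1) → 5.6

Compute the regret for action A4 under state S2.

Best payoff under S2 is 7.0.
Regret = 7.0 − 5.1 = 1.9.

1.9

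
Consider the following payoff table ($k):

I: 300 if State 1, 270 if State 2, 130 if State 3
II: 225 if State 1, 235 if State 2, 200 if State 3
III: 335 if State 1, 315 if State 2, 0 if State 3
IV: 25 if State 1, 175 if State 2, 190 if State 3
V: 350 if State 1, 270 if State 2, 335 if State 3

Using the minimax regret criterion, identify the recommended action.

Column bests: State 1=350, State 2=315, State 3=335.
I regrets: 50, 45, 205 → max 205
II regrets: 125, 80, 135 → max 135
III regrets: 15, 0, 335 → max 335
IV regrets: 325, 140, 145 → max 325
V regrets: 0, 45, 0 → max 45
Smallest max regret = 45 → V.

V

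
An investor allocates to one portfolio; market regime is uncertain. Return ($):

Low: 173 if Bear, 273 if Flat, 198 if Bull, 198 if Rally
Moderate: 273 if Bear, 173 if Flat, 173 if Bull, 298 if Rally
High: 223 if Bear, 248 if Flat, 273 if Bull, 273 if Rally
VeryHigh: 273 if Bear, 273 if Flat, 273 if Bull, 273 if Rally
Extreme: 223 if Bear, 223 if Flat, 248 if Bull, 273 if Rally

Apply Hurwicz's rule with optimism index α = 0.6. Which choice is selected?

Low: 0.6·273 + 0.4·173 = 233
Moderate: 0.6·298 + 0.4·173 = 248
High: 0.6·273 + 0.4·223 = 253
VeryHigh: 0.6·273 + 0.4·273 = 273
Extreme: 0.6·273 + 0.4·223 = 253
Highest Hurwicz score = 273 → VeryHigh.

VeryHigh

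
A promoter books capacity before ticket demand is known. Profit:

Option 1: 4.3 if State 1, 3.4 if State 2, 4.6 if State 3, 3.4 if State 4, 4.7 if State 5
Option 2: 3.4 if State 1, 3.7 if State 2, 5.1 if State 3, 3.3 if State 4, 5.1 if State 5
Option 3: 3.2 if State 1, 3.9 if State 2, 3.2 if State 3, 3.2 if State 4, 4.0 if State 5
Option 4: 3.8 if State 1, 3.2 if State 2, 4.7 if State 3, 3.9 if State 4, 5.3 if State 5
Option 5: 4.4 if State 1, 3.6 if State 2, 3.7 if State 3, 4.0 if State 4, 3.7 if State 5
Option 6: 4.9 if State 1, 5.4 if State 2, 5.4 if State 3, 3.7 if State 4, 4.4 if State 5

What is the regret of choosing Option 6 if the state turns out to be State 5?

Best payoff under State 5 is 5.3.
Regret = 5.3 − 4.4 = 0.9.

0.9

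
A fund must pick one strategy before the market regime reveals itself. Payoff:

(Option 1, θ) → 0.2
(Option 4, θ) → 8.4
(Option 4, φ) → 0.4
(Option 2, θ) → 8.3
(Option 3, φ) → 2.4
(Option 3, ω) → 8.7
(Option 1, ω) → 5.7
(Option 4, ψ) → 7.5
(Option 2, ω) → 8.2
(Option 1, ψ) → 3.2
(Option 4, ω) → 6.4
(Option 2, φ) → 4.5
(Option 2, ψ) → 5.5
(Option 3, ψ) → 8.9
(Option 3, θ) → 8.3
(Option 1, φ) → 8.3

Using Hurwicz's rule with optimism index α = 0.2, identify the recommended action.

Option 1: 0.2·8.3 + 0.8·0.2 = 1.82
Option 2: 0.2·8.3 + 0.8·4.5 = 5.26
Option 3: 0.2·8.9 + 0.8·2.4 = 3.7
Option 4: 0.2·8.4 + 0.8·0.4 = 2
Highest Hurwicz score = 5.26 → Option 2.

Option 2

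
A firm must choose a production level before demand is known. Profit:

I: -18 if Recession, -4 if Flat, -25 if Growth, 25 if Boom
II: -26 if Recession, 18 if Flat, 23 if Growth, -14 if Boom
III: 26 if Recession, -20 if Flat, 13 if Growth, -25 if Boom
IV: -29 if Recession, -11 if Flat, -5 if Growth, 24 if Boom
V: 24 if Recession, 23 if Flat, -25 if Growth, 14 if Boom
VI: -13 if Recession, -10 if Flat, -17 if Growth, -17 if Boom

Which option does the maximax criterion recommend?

III

Row maxima: I=25, II=23, III=26, IV=24, V=24, VI=-10
Best best-case = 26 → III.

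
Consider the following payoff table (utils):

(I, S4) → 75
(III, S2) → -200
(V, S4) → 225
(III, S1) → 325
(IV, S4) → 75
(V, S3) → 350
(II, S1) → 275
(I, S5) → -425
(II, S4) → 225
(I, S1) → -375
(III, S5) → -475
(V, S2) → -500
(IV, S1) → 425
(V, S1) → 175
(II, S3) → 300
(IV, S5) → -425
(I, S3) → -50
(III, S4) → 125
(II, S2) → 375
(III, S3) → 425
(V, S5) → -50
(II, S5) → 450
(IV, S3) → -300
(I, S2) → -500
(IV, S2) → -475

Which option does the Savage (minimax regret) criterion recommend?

Column bests: S1=425, S2=375, S3=425, S4=225, S5=450.
I regrets: 800, 875, 475, 150, 875 → max 875
II regrets: 150, 0, 125, 0, 0 → max 150
III regrets: 100, 575, 0, 100, 925 → max 925
IV regrets: 0, 850, 725, 150, 875 → max 875
V regrets: 250, 875, 75, 0, 500 → max 875
Smallest max regret = 150 → II.

II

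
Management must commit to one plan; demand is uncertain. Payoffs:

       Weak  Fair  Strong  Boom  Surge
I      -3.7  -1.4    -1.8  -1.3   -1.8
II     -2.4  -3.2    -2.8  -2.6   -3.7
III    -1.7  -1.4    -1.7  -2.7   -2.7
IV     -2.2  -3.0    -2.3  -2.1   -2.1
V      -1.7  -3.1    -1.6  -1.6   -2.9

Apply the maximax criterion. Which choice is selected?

I

Row maxima: I=-1.3, II=-2.4, III=-1.4, IV=-2.1, V=-1.6
Best best-case = -1.3 → I.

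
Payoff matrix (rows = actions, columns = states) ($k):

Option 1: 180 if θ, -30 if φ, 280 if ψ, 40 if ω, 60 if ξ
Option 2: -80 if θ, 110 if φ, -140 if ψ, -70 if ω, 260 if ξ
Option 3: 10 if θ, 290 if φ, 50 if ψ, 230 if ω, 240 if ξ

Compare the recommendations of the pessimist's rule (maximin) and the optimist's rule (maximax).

Row minima: Option 1=-30, Option 2=-140, Option 3=10
Best worst-case = 10 → Option 3.
Row maxima: Option 1=280, Option 2=260, Option 3=290
Best best-case = 290 → Option 3.

maximin → Option 3; maximax → Option 3 (agree)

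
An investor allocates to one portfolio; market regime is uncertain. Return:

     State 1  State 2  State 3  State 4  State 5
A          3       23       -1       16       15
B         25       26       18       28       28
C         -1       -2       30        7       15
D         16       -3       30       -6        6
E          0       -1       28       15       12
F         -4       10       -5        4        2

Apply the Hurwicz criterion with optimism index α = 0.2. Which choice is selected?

B

A: 0.2·23 + 0.8·(-1) = 3.8
B: 0.2·28 + 0.8·18 = 20
C: 0.2·30 + 0.8·(-2) = 4.4
D: 0.2·30 + 0.8·(-6) = 1.2
E: 0.2·28 + 0.8·(-1) = 4.8
F: 0.2·10 + 0.8·(-5) = -2
Highest Hurwicz score = 20 → B.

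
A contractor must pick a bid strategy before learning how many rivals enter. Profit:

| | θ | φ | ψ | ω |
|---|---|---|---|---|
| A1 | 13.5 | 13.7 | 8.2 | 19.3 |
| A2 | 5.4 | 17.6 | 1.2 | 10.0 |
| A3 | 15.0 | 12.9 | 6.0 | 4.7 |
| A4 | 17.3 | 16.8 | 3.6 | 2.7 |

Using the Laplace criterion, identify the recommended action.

Row averages: A1=13.675, A2=8.55, A3=9.65, A4=10.1
Highest average = 13.675 → A1.

A1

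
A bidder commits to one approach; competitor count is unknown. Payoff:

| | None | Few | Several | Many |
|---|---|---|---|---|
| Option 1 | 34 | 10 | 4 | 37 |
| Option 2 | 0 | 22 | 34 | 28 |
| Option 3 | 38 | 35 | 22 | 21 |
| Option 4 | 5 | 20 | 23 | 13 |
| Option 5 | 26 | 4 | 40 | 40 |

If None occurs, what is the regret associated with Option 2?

Best payoff under None is 38.
Regret = 38 − 0 = 38.

38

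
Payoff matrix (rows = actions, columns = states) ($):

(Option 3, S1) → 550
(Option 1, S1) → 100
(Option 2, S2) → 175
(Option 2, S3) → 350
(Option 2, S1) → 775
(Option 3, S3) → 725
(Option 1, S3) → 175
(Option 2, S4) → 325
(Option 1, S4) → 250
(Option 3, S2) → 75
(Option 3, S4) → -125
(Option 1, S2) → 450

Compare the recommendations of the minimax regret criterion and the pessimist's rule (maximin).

Column bests: S1=775, S2=450, S3=725, S4=325.
Option 1 regrets: 675, 0, 550, 75 → max 675
Option 2 regrets: 0, 275, 375, 0 → max 375
Option 3 regrets: 225, 375, 0, 450 → max 450
Smallest max regret = 375 → Option 2.
Row minima: Option 1=100, Option 2=175, Option 3=-125
Best worst-case = 175 → Option 2.

minimax regret → Option 2; maximin → Option 2 (agree)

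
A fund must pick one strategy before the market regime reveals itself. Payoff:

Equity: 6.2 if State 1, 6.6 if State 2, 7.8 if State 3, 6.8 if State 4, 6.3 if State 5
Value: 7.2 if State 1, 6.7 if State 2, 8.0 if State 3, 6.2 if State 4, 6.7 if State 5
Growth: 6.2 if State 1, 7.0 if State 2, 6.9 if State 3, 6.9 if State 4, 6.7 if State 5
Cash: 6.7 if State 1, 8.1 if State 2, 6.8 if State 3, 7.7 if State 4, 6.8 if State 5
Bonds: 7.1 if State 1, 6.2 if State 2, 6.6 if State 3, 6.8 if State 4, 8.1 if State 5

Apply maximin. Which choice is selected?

Cash

Row minima: Equity=6.2, Value=6.2, Growth=6.2, Cash=6.7, Bonds=6.2
Best worst-case = 6.7 → Cash.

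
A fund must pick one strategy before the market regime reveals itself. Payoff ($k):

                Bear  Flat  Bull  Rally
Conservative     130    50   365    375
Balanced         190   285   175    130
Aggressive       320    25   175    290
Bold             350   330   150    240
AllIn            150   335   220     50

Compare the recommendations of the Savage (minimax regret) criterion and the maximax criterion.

minimax regret → Bold; maximax → Conservative (disagree)

Column bests: Bear=350, Flat=335, Bull=365, Rally=375.
Conservative regrets: 220, 285, 0, 0 → max 285
Balanced regrets: 160, 50, 190, 245 → max 245
Aggressive regrets: 30, 310, 190, 85 → max 310
Bold regrets: 0, 5, 215, 135 → max 215
AllIn regrets: 200, 0, 145, 325 → max 325
Smallest max regret = 215 → Bold.
Row maxima: Conservative=375, Balanced=285, Aggressive=320, Bold=350, AllIn=335
Best best-case = 375 → Conservative.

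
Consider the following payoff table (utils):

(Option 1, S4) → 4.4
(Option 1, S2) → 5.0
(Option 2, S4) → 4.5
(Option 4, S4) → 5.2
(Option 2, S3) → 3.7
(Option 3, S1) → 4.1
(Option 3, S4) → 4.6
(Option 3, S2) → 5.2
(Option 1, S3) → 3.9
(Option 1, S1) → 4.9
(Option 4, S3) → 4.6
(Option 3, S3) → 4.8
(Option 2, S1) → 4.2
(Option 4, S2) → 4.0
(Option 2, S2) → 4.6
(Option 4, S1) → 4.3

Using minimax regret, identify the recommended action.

Column bests: S1=4.9, S2=5.2, S3=4.8, S4=5.2.
Option 1 regrets: 0.0, 0.2, 0.9, 0.8 → max 0.9
Option 2 regrets: 0.7, 0.6, 1.1, 0.7 → max 1.1
Option 3 regrets: 0.8, 0.0, 0.0, 0.6 → max 0.8
Option 4 regrets: 0.6, 1.2, 0.2, 0.0 → max 1.2
Smallest max regret = 0.8 → Option 3.

Option 3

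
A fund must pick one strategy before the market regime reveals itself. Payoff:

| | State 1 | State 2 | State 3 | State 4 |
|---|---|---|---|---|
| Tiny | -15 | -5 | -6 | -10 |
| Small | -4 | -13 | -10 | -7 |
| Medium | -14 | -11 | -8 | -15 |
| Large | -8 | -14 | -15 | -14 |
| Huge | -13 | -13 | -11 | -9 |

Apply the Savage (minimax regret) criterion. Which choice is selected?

Small

Column bests: State 1=-4, State 2=-5, State 3=-6, State 4=-7.
Tiny regrets: 11, 0, 0, 3 → max 11
Small regrets: 0, 8, 4, 0 → max 8
Medium regrets: 10, 6, 2, 8 → max 10
Large regrets: 4, 9, 9, 7 → max 9
Huge regrets: 9, 8, 5, 2 → max 9
Smallest max regret = 8 → Small.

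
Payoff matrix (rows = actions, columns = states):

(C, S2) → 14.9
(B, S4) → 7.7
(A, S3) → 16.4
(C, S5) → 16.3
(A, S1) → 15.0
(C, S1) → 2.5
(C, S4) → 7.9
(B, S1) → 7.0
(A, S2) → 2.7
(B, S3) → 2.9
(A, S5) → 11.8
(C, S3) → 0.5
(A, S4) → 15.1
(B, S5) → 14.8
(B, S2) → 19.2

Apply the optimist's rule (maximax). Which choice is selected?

Row maxima: A=16.4, B=19.2, C=16.3
Best best-case = 19.2 → B.

B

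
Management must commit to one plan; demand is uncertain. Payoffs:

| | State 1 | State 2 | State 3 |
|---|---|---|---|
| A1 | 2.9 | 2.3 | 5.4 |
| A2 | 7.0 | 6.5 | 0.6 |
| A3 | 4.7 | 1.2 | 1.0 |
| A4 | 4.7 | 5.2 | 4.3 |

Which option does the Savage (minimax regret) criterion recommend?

Column bests: State 1=7.0, State 2=6.5, State 3=5.4.
A1 regrets: 4.1, 4.2, 0.0 → max 4.2
A2 regrets: 0.0, 0.0, 4.8 → max 4.8
A3 regrets: 2.3, 5.3, 4.4 → max 5.3
A4 regrets: 2.3, 1.3, 1.1 → max 2.3
Smallest max regret = 2.3 → A4.

A4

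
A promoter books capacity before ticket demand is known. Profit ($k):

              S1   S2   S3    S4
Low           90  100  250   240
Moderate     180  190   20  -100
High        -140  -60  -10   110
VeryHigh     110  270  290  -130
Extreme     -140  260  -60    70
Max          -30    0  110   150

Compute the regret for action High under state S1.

Best payoff under S1 is 180.
Regret = 180 − (-140) = 320.

320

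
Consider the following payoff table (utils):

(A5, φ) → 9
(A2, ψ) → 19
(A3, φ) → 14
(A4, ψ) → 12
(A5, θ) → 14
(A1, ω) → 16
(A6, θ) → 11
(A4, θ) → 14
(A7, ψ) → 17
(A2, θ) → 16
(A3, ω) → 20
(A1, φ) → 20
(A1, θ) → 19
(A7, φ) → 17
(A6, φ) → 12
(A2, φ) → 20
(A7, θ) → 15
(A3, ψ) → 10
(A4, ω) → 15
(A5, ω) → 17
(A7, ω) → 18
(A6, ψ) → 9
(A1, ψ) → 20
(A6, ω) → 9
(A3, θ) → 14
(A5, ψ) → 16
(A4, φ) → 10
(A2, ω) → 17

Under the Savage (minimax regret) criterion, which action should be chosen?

Column bests: θ=19, φ=20, ψ=20, ω=20.
A1 regrets: 0, 0, 0, 4 → max 4
A2 regrets: 3, 0, 1, 3 → max 3
A3 regrets: 5, 6, 10, 0 → max 10
A4 regrets: 5, 10, 8, 5 → max 10
A5 regrets: 5, 11, 4, 3 → max 11
A6 regrets: 8, 8, 11, 11 → max 11
A7 regrets: 4, 3, 3, 2 → max 4
Smallest max regret = 3 → A2.

A2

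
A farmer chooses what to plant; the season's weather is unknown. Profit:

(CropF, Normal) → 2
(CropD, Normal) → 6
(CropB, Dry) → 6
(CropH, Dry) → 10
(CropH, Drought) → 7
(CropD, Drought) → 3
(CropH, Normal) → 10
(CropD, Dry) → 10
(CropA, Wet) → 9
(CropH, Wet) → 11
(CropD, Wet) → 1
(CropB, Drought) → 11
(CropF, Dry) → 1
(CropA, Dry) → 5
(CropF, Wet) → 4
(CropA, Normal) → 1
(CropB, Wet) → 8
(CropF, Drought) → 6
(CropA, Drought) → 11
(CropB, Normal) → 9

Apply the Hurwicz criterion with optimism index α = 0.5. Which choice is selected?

CropH: 0.5·11 + 0.5·7 = 9
CropD: 0.5·10 + 0.5·1 = 5.5
CropB: 0.5·11 + 0.5·6 = 8.5
CropA: 0.5·11 + 0.5·1 = 6
CropF: 0.5·6 + 0.5·1 = 3.5
Highest Hurwicz score = 9 → CropH.

CropH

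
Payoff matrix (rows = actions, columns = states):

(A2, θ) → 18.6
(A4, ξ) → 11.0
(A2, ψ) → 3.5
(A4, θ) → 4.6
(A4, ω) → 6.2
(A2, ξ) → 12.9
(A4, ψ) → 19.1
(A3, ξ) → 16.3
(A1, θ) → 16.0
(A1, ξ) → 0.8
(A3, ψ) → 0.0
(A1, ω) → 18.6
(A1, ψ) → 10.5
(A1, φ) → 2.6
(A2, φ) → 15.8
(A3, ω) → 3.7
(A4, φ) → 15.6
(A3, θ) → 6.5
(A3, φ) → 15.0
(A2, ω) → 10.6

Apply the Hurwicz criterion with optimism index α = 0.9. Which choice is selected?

A1: 0.9·18.6 + 0.1·0.8 = 16.82
A2: 0.9·18.6 + 0.1·3.5 = 17.09
A3: 0.9·16.3 + 0.1·0.0 = 14.67
A4: 0.9·19.1 + 0.1·4.6 = 17.65
Highest Hurwicz score = 17.65 → A4.

A4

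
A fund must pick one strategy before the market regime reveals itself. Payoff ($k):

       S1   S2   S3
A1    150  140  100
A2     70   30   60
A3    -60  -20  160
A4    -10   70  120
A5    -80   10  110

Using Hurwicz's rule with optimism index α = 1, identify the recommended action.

A1: 1·150 + 0·100 = 150
A2: 1·70 + 0·30 = 70
A3: 1·160 + 0·(-60) = 160
A4: 1·120 + 0·(-10) = 120
A5: 1·110 + 0·(-80) = 110
Highest Hurwicz score = 160 → A3.

A3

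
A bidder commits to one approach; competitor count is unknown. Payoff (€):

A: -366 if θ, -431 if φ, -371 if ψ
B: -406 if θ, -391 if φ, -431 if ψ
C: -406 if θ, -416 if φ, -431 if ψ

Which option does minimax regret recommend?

A

Column bests: θ=-366, φ=-391, ψ=-371.
A regrets: 0, 40, 0 → max 40
B regrets: 40, 0, 60 → max 60
C regrets: 40, 25, 60 → max 60
Smallest max regret = 40 → A.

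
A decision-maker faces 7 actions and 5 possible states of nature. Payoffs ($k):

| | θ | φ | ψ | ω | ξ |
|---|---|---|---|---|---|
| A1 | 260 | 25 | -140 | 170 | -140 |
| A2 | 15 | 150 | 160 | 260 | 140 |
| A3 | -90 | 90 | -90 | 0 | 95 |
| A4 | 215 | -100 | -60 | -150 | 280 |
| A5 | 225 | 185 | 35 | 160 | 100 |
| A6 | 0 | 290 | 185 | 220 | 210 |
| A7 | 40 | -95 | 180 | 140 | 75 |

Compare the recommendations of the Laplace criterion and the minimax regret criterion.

Row averages: A1=35, A2=145, A3=1, A4=37, A5=141, A6=181, A7=68
Highest average = 181 → A6.
Column bests: θ=260, φ=290, ψ=185, ω=260, ξ=280.
A1 regrets: 0, 265, 325, 90, 420 → max 420
A2 regrets: 245, 140, 25, 0, 140 → max 245
A3 regrets: 350, 200, 275, 260, 185 → max 350
A4 regrets: 45, 390, 245, 410, 0 → max 410
A5 regrets: 35, 105, 150, 100, 180 → max 180
A6 regrets: 260, 0, 0, 40, 70 → max 260
A7 regrets: 220, 385, 5, 120, 205 → max 385
Smallest max regret = 180 → A5.

laplace → A6; minimax regret → A5 (disagree)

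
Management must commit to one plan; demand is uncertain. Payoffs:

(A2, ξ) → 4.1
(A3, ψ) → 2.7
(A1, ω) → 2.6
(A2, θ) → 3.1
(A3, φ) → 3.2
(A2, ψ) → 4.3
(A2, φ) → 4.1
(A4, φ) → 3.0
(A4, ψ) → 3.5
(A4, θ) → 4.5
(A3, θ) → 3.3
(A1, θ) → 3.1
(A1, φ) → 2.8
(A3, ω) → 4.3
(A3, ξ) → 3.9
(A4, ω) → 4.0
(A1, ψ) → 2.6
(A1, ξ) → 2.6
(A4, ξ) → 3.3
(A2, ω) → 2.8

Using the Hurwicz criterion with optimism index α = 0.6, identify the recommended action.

A1: 0.6·3.1 + 0.4·2.6 = 2.9
A2: 0.6·4.3 + 0.4·2.8 = 3.7
A3: 0.6·4.3 + 0.4·2.7 = 3.66
A4: 0.6·4.5 + 0.4·3.0 = 3.9
Highest Hurwicz score = 3.9 → A4.

A4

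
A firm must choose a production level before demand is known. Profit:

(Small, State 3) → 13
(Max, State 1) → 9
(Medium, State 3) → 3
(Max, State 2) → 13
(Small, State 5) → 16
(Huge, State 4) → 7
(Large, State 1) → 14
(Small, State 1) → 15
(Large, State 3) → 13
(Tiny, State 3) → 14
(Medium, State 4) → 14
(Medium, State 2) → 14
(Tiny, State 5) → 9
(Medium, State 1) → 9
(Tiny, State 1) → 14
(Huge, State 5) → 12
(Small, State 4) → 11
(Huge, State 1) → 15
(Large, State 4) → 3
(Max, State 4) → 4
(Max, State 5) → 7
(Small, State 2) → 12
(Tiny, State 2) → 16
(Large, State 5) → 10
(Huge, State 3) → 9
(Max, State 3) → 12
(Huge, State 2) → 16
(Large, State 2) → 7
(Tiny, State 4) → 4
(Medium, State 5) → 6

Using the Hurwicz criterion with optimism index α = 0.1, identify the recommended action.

Small

Tiny: 0.1·16 + 0.9·4 = 5.2
Small: 0.1·16 + 0.9·11 = 11.5
Medium: 0.1·14 + 0.9·3 = 4.1
Large: 0.1·14 + 0.9·3 = 4.1
Huge: 0.1·16 + 0.9·7 = 7.9
Max: 0.1·13 + 0.9·4 = 4.9
Highest Hurwicz score = 11.5 → Small.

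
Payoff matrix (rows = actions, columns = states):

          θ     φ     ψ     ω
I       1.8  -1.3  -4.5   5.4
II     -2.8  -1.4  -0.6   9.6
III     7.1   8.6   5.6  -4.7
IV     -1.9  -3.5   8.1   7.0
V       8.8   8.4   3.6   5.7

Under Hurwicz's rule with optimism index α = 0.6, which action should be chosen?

I: 0.6·5.4 + 0.4·(-4.5) = 1.44
II: 0.6·9.6 + 0.4·(-2.8) = 4.64
III: 0.6·8.6 + 0.4·(-4.7) = 3.28
IV: 0.6·8.1 + 0.4·(-3.5) = 3.46
V: 0.6·8.8 + 0.4·3.6 = 6.72
Highest Hurwicz score = 6.72 → V.

V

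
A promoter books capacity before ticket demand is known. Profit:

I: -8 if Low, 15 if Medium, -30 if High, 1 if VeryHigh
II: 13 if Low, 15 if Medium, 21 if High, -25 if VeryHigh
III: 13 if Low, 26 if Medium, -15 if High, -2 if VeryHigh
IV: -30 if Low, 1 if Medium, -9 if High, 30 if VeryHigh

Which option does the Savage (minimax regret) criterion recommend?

Column bests: Low=13, Medium=26, High=21, VeryHigh=30.
I regrets: 21, 11, 51, 29 → max 51
II regrets: 0, 11, 0, 55 → max 55
III regrets: 0, 0, 36, 32 → max 36
IV regrets: 43, 25, 30, 0 → max 43
Smallest max regret = 36 → III.

III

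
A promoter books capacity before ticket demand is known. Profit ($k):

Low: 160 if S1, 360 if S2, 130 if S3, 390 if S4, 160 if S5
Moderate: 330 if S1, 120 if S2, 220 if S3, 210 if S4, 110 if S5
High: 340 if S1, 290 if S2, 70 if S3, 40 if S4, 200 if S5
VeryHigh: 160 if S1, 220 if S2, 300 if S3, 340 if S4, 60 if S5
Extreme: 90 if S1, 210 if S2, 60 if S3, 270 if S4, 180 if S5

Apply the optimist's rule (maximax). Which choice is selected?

Row maxima: Low=390, Moderate=330, High=340, VeryHigh=340, Extreme=270
Best best-case = 390 → Low.

Low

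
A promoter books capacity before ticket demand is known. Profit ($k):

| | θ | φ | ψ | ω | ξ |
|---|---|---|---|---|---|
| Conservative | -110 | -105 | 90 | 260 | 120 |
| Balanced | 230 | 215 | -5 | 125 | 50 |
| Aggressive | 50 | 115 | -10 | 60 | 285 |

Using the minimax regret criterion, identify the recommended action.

Aggressive

Column bests: θ=230, φ=215, ψ=90, ω=260, ξ=285.
Conservative regrets: 340, 320, 0, 0, 165 → max 340
Balanced regrets: 0, 0, 95, 135, 235 → max 235
Aggressive regrets: 180, 100, 100, 200, 0 → max 200
Smallest max regret = 200 → Aggressive.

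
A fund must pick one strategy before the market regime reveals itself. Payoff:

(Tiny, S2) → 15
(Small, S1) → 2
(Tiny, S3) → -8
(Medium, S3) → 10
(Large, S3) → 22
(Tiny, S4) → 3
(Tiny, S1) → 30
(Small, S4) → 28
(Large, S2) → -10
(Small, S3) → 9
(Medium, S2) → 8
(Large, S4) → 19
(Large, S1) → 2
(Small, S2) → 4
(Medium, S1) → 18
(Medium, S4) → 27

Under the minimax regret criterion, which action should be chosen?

Medium

Column bests: S1=30, S2=15, S3=22, S4=28.
Tiny regrets: 0, 0, 30, 25 → max 30
Small regrets: 28, 11, 13, 0 → max 28
Medium regrets: 12, 7, 12, 1 → max 12
Large regrets: 28, 25, 0, 9 → max 28
Smallest max regret = 12 → Medium.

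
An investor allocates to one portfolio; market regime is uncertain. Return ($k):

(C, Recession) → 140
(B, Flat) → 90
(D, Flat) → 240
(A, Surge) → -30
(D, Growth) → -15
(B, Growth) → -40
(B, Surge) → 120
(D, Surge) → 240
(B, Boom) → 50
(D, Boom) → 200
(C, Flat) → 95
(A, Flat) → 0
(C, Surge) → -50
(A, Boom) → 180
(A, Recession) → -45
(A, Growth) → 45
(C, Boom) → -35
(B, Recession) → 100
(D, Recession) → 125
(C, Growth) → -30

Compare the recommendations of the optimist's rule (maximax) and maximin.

maximax → D; maximin → D (agree)

Row maxima: A=180, B=120, C=140, D=240
Best best-case = 240 → D.
Row minima: A=-45, B=-40, C=-50, D=-15
Best worst-case = -15 → D.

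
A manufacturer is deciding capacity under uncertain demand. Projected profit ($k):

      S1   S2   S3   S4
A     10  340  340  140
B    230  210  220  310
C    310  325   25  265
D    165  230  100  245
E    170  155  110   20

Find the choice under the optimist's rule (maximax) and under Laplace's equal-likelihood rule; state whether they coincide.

Row maxima: A=340, B=310, C=325, D=245, E=170
Best best-case = 340 → A.
Row averages: A=207.5, B=242.5, C=231.25, D=185, E=113.75
Highest average = 242.5 → B.

maximax → A; laplace → B (disagree)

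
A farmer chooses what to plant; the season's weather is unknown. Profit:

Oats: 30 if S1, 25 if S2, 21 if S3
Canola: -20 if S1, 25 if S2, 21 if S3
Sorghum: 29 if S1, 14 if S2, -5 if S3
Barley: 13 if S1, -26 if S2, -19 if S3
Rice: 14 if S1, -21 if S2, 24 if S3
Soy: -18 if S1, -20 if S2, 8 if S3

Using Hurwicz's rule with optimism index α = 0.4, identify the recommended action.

Oats: 0.4·30 + 0.6·21 = 24.6
Canola: 0.4·25 + 0.6·(-20) = -2
Sorghum: 0.4·29 + 0.6·(-5) = 8.6
Barley: 0.4·13 + 0.6·(-26) = -10.4
Rice: 0.4·24 + 0.6·(-21) = -3
Soy: 0.4·8 + 0.6·(-20) = -8.8
Highest Hurwicz score = 24.6 → Oats.

Oats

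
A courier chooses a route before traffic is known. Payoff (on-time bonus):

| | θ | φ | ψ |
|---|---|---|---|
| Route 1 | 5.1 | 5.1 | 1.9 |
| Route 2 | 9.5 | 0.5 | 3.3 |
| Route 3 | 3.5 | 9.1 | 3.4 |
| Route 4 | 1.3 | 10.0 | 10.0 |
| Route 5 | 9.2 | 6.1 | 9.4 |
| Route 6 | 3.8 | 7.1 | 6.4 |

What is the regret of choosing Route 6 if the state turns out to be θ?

5.7

Best payoff under θ is 9.5.
Regret = 9.5 − 3.8 = 5.7.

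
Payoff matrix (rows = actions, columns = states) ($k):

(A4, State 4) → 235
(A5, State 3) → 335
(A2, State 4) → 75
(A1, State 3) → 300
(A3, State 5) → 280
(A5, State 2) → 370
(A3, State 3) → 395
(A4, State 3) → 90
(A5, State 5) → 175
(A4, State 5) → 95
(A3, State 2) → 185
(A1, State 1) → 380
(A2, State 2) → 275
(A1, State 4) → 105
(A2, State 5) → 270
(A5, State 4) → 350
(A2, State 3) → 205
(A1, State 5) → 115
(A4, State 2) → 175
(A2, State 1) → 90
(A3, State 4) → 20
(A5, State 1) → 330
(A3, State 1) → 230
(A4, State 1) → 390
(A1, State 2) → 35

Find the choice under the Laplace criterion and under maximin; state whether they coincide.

laplace → A5; maximin → A5 (agree)

Row averages: A1=187, A2=183, A3=222, A4=197, A5=312
Highest average = 312 → A5.
Row minima: A1=35, A2=75, A3=20, A4=90, A5=175
Best worst-case = 175 → A5.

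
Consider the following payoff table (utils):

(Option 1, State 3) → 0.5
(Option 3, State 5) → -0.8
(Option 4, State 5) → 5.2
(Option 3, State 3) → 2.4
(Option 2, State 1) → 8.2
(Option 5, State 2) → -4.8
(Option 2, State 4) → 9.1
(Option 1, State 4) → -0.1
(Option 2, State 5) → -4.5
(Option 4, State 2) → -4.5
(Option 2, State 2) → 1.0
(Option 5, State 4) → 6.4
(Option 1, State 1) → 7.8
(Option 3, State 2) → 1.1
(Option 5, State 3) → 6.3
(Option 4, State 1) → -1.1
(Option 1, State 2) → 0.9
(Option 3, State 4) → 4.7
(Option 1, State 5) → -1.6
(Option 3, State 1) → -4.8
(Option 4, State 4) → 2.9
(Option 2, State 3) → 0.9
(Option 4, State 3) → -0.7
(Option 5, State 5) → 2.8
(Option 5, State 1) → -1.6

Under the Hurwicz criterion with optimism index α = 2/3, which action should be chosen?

Option 1

Option 1: 2/3·7.8 + 1/3·(-1.6) = 14/3
Option 2: 2/3·9.1 + 1/3·(-4.5) = 137/30
Option 3: 2/3·4.7 + 1/3·(-4.8) = 23/15
Option 4: 2/3·5.2 + 1/3·(-4.5) = 59/30
Option 5: 2/3·6.4 + 1/3·(-4.8) = 8/3
Highest Hurwicz score = 14/3 → Option 1.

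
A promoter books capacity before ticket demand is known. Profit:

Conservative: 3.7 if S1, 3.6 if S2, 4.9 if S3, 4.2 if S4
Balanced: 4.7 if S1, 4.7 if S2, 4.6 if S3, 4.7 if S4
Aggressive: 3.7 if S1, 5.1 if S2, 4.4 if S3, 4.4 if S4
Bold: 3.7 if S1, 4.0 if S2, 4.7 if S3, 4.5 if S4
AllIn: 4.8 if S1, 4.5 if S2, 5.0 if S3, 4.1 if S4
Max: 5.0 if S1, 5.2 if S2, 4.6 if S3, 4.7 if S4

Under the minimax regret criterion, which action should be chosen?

Column bests: S1=5.0, S2=5.2, S3=5.0, S4=4.7.
Conservative regrets: 1.3, 1.6, 0.1, 0.5 → max 1.6
Balanced regrets: 0.3, 0.5, 0.4, 0.0 → max 0.5
Aggressive regrets: 1.3, 0.1, 0.6, 0.3 → max 1.3
Bold regrets: 1.3, 1.2, 0.3, 0.2 → max 1.3
AllIn regrets: 0.2, 0.7, 0.0, 0.6 → max 0.7
Max regrets: 0.0, 0.0, 0.4, 0.0 → max 0.4
Smallest max regret = 0.4 → Max.

Max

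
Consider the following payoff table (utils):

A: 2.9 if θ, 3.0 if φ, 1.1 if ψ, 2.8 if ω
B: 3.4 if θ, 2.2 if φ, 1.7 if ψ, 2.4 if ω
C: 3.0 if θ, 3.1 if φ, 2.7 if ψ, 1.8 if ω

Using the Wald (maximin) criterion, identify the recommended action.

C

Row minima: A=1.1, B=1.7, C=1.8
Best worst-case = 1.8 → C.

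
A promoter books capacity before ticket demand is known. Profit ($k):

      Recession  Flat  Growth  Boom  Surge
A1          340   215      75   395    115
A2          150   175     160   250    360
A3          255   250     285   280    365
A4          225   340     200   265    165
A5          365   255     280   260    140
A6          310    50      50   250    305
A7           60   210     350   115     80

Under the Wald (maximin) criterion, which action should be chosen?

A3

Row minima: A1=75, A2=150, A3=250, A4=165, A5=140, A6=50, A7=60
Best worst-case = 250 → A3.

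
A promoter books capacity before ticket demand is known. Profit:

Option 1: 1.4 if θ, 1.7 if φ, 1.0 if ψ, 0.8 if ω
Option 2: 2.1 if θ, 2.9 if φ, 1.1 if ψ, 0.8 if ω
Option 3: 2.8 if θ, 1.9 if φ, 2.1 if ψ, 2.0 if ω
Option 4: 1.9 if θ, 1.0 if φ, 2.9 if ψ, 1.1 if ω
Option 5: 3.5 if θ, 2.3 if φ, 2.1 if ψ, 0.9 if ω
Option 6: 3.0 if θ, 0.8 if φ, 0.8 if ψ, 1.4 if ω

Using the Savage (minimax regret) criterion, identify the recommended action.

Option 3

Column bests: θ=3.5, φ=2.9, ψ=2.9, ω=2.0.
Option 1 regrets: 2.1, 1.2, 1.9, 1.2 → max 2.1
Option 2 regrets: 1.4, 0.0, 1.8, 1.2 → max 1.8
Option 3 regrets: 0.7, 1.0, 0.8, 0.0 → max 1.0
Option 4 regrets: 1.6, 1.9, 0.0, 0.9 → max 1.9
Option 5 regrets: 0.0, 0.6, 0.8, 1.1 → max 1.1
Option 6 regrets: 0.5, 2.1, 2.1, 0.6 → max 2.1
Smallest max regret = 1.0 → Option 3.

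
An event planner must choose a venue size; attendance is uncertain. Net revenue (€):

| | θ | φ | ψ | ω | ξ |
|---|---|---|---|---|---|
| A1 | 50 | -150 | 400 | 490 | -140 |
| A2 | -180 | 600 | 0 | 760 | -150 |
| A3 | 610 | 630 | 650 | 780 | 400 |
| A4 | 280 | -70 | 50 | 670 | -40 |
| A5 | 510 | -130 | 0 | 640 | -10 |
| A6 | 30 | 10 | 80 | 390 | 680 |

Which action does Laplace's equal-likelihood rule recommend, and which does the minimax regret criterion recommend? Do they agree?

Row averages: A1=130, A2=206, A3=614, A4=178, A5=202, A6=238
Highest average = 614 → A3.
Column bests: θ=610, φ=630, ψ=650, ω=780, ξ=680.
A1 regrets: 560, 780, 250, 290, 820 → max 820
A2 regrets: 790, 30, 650, 20, 830 → max 830
A3 regrets: 0, 0, 0, 0, 280 → max 280
A4 regrets: 330, 700, 600, 110, 720 → max 720
A5 regrets: 100, 760, 650, 140, 690 → max 760
A6 regrets: 580, 620, 570, 390, 0 → max 620
Smallest max regret = 280 → A3.

laplace → A3; minimax regret → A3 (agree)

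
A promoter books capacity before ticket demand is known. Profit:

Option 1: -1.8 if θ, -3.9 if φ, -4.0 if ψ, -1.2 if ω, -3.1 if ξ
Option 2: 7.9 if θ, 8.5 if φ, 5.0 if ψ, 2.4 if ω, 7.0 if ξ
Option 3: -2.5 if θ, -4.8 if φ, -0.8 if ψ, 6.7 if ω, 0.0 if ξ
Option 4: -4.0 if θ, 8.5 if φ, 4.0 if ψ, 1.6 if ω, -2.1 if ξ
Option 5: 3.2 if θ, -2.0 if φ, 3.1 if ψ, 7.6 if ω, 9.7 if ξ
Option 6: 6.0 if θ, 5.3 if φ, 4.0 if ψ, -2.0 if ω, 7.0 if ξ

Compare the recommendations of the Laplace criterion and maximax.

Row averages: Option 1=-2.8, Option 2=6.16, Option 3=-0.28, Option 4=1.6, Option 5=4.32, Option 6=4.06
Highest average = 6.16 → Option 2.
Row maxima: Option 1=-1.2, Option 2=8.5, Option 3=6.7, Option 4=8.5, Option 5=9.7, Option 6=7.0
Best best-case = 9.7 → Option 5.

laplace → Option 2; maximax → Option 5 (disagree)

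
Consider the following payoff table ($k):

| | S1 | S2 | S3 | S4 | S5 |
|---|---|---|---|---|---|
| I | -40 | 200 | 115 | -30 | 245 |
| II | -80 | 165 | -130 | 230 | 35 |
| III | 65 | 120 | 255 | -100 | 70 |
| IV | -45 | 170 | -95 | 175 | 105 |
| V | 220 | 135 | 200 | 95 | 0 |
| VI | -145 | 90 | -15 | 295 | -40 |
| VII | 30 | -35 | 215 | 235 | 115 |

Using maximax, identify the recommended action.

Row maxima: I=245, II=230, III=255, IV=175, V=220, VI=295, VII=235
Best best-case = 295 → VI.

VI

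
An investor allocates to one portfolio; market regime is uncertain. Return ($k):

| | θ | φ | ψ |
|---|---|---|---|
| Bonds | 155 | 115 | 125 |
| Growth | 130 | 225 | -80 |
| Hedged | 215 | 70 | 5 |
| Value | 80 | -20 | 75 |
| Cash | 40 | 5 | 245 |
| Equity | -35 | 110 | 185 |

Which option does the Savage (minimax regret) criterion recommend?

Column bests: θ=215, φ=225, ψ=245.
Bonds regrets: 60, 110, 120 → max 120
Growth regrets: 85, 0, 325 → max 325
Hedged regrets: 0, 155, 240 → max 240
Value regrets: 135, 245, 170 → max 245
Cash regrets: 175, 220, 0 → max 220
Equity regrets: 250, 115, 60 → max 250
Smallest max regret = 120 → Bonds.

Bonds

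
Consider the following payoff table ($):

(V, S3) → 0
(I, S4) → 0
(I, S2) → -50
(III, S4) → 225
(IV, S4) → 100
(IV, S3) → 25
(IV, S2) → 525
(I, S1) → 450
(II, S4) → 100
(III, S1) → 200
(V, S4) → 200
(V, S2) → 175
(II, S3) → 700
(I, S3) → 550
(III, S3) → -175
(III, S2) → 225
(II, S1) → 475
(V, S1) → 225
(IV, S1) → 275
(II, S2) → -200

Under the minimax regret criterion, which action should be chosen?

I

Column bests: S1=475, S2=525, S3=700, S4=225.
I regrets: 25, 575, 150, 225 → max 575
II regrets: 0, 725, 0, 125 → max 725
III regrets: 275, 300, 875, 0 → max 875
IV regrets: 200, 0, 675, 125 → max 675
V regrets: 250, 350, 700, 25 → max 700
Smallest max regret = 575 → I.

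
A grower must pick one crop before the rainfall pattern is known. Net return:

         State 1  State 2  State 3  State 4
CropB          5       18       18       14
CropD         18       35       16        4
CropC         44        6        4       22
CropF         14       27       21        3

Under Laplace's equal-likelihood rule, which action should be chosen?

CropC

Row averages: CropB=13.75, CropD=18.25, CropC=19, CropF=16.25
Highest average = 19 → CropC.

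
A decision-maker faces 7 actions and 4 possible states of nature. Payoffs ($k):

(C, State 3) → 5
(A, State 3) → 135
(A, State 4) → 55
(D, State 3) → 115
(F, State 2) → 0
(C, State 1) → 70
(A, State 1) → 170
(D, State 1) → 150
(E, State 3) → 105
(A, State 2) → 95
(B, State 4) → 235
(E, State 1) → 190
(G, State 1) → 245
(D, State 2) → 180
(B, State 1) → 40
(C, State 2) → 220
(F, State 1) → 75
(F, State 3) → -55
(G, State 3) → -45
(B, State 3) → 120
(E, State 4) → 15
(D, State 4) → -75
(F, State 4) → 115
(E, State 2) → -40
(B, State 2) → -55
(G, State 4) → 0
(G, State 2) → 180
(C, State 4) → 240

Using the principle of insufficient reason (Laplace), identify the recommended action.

Row averages: A=113.75, B=85, C=133.75, D=92.5, E=67.5, F=33.75, G=95
Highest average = 133.75 → C.

C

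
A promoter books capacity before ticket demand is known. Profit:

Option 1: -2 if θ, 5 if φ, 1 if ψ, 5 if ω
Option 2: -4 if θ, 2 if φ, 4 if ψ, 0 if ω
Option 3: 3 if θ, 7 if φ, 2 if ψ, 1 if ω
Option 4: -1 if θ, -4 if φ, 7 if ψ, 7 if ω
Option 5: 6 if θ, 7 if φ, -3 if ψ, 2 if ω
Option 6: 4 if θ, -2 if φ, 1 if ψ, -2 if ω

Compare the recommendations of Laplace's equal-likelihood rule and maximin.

Row averages: Option 1=2.25, Option 2=0.5, Option 3=3.25, Option 4=2.25, Option 5=3, Option 6=0.25
Highest average = 3.25 → Option 3.
Row minima: Option 1=-2, Option 2=-4, Option 3=1, Option 4=-4, Option 5=-3, Option 6=-2
Best worst-case = 1 → Option 3.

laplace → Option 3; maximin → Option 3 (agree)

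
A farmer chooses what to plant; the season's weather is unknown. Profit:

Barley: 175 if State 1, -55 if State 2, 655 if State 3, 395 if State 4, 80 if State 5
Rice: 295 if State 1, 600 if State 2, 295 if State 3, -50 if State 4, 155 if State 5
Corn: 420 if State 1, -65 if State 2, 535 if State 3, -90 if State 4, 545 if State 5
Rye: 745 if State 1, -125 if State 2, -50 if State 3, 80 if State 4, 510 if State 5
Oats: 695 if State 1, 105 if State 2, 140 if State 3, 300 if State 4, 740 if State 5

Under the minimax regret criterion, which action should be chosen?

Column bests: State 1=745, State 2=600, State 3=655, State 4=395, State 5=740.
Barley regrets: 570, 655, 0, 0, 660 → max 660
Rice regrets: 450, 0, 360, 445, 585 → max 585
Corn regrets: 325, 665, 120, 485, 195 → max 665
Rye regrets: 0, 725, 705, 315, 230 → max 725
Oats regrets: 50, 495, 515, 95, 0 → max 515
Smallest max regret = 515 → Oats.

Oats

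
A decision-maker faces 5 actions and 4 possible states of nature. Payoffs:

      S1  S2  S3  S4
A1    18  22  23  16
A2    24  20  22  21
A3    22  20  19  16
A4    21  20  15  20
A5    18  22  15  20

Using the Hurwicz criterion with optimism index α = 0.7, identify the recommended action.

A2

A1: 0.7·23 + 0.3·16 = 20.9
A2: 0.7·24 + 0.3·20 = 22.8
A3: 0.7·22 + 0.3·16 = 20.2
A4: 0.7·21 + 0.3·15 = 19.2
A5: 0.7·22 + 0.3·15 = 19.9
Highest Hurwicz score = 22.8 → A2.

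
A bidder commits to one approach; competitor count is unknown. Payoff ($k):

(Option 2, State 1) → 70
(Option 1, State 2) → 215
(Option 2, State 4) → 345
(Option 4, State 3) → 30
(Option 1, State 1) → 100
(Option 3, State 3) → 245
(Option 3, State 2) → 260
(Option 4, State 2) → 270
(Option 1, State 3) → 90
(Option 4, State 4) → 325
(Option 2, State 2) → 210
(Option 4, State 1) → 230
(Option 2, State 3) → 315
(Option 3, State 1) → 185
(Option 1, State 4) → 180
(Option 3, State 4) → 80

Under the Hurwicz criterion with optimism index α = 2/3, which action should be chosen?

Option 2

Option 1: 2/3·215 + 1/3·90 = 520/3
Option 2: 2/3·345 + 1/3·70 = 760/3
Option 3: 2/3·260 + 1/3·80 = 200
Option 4: 2/3·325 + 1/3·30 = 680/3
Highest Hurwicz score = 760/3 → Option 2.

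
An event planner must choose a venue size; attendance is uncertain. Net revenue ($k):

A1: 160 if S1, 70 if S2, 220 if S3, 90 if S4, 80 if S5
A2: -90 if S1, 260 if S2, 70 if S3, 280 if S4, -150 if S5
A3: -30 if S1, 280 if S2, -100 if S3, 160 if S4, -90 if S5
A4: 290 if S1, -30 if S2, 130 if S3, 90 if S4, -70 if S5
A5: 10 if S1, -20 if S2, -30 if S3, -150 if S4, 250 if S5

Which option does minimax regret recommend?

A1

Column bests: S1=290, S2=280, S3=220, S4=280, S5=250.
A1 regrets: 130, 210, 0, 190, 170 → max 210
A2 regrets: 380, 20, 150, 0, 400 → max 400
A3 regrets: 320, 0, 320, 120, 340 → max 340
A4 regrets: 0, 310, 90, 190, 320 → max 320
A5 regrets: 280, 300, 250, 430, 0 → max 430
Smallest max regret = 210 → A1.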